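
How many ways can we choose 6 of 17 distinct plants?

C(17,6) = 17!/(6! x (17-6)!).

Final answer: C(17,6) = 12376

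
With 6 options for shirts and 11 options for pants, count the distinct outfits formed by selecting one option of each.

By the multiplication principle: 6 x 11.

Final answer: 66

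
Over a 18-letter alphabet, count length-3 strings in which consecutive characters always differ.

Let g(n) count such strings. g(1) = 18, and each valid string of length n-1 extends in 17 ways (any symbol but the last), so g(n) = 17 g(n-1).
Total: g(3) = 18 x 17^2.

Final answer: 18 x 17^{2} = 5202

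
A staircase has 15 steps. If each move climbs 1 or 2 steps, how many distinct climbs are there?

Let f(n) be the number of climbs. Removing the last move (1 or 2 steps) gives f(n) = f(n-1) + f(n-2); base cases f(1)=1, f(2)=2.
Building up term by term: f(1)=1, f(2)=2, f(3)=3, f(4)=5, f(5)=8, f(6)=13, f(7)=21, f(8)=34, f(9)=55, f(10)=89, f(11)=144, f(12)=233, f(13)=377, f(14)=610, f(15)=987.

Final answer: 987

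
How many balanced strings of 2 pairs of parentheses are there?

The structures are counted by the Catalan number C_n. Here n = 2 (pairs).
Using C_0 = 1 and C_(k+1) = C_k x 2(2k+1)/(k+2), build up term by term: C_1=1, C_2=2.

Final answer: C_{2} = 2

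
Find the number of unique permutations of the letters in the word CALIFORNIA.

Letters (A:2, C:1, F:1, I:2, L:1, N:1, O:1, R:1). Total letters: 10.
Permutations = 10!/(2! x 2!).

Final answer: 907200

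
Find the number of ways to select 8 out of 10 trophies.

C(10,8) = 10!/(8! x (10-8)!).

Final answer: C(10,8) = 45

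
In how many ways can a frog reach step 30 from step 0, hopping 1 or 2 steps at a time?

Let f(n) count the ways. The last step is size 1 or 2, so f(n) = f(n-1) + f(n-2) with f(1)=1, f(2)=2.
Computing successive values: f(1)=1, f(2)=2, f(3)=3, f(4)=5, f(5)=8, f(6)=13, f(7)=21, f(8)=34, f(9)=55, f(10)=89, f(11)=144, f(12)=233, f(13)=377, f(14)=610, f(15)=987, f(16)=1597, f(17)=2584, f(18)=4181, f(19)=6765, f(20)=10946, f(21)=17711, f(22)=28657, f(23)=46368, f(24)=75025, f(25)=121393, f(26)=196418, f(27)=317811, f(28)=514229, f(29)=832040, f(30)=1346269.

Final answer: 1346269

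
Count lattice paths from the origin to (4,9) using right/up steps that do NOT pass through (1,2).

Total paths to (4,9): C(13,9) = 715.
Paths through (1,2): C(3,2) x C(10,7) = 360.
Avoiding (1,2): 715 - 360.

Final answer: 355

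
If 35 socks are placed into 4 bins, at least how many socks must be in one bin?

By the pigeonhole principle: ceiling(35/4).

Final answer: 9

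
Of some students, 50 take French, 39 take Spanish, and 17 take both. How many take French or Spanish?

|A union B| = |A| + |B| - |A intersect B| = 50 + 39 - 17.

Final answer: 72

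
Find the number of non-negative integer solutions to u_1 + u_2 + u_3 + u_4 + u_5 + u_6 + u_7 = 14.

Stars and bars with 14 stars and 6 bars:
C(14+7-1, 7-1) = C(20,6).

Final answer: C(20,6) = 38760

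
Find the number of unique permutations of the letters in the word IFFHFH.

Letters (F:3, H:2, I:1). Total letters: 6.
Permutations = 6!/(3! x 2!).

Final answer: 60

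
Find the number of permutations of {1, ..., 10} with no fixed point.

Derangements satisfy D(n) = (n-1)(D(n-1) + D(n-2)), starting from D(0)=1, D(1)=0.
D(2) = 1 x (0 + 1) = 1
D(3) = 2 x (1 + 0) = 2
D(4) = 3 x (2 + 1) = 9
D(5) = 4 x (9 + 2) = 44
D(6) = 5 x (44 + 9) = 265
D(7) = 6 x (265 + 44) = 1854
D(8) = 7 x (1854 + 265) = 14833
D(9) = 8 x (14833 + 1854) = 133496
D(10) = 9 x (D(9) + D(8)) = 9 x (133496 + 14833)

Final answer: D(10) = 1334961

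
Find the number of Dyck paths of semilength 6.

Total monotonic paths to (6,6): C(12,6) = 924.
A path is bad iff it touches y = x + 1; reflecting its initial segment maps bad paths bijectively onto all paths to (5,7), of which there are C(12,7) = 792.
Valid Dyck paths: 924 - 792.
(Equivalently, C_{6} = C(12,6)/7 = 924/7.)

Final answer: C_{6} = 132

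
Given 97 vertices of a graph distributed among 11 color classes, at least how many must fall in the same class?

By pigeonhole with 97 objects and 11 categories: ceiling(97/11).

Final answer: 9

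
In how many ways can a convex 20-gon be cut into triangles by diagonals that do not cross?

This is counted by the nth Catalan number C_n. Here n = 20 - 2 = 18.
C_n = C(2n,n) - C(2n,n+1), so C_{18} = C(36,18) - C(36,19) = 9075135300 - 8597496600.

Final answer: C_{18} = 477638700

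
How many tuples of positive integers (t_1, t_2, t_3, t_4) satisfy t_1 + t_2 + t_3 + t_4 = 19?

Substitute t'_i = t_i - 1 (so t'_i >= 0). Then sum t'_i = 19 - 4 = 15.
Stars and bars: C(15+4-1, 4-1) = C(18,3).

Final answer: C(18,3) = 816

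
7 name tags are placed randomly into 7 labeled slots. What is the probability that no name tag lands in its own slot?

D(n) = (n-1)(D(n-1) + D(n-2)), D(0)=1, D(1)=0.
Building up: D(2)=1, D(3)=2, D(4)=9, D(5)=44, D(6)=265, D(7)=1854.
Total arrangements: 7! = 5040.
Probability = D(7)/7! = 103/280.

Final answer: D(7)/7! = 1854/5040 = 0.367857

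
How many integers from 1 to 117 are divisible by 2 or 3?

Multiples of 2: 58. Multiples of 3: 39. Of both (lcm=6): 19.
By inclusion-exclusion: 58 + 39 - 19.

Final answer: 78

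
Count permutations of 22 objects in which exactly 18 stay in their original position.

Choose which 18 elements are fixed: C(22,18) = 7315.
Derange the remaining 4 using D(j) = (j-1)(D(j-1) + D(j-2)), D(0)=1, D(1)=0: D(2)=1, D(3)=2, D(4)=9.
Total: 7315 x 9.

Final answer: C(22,18) D(4) = 65835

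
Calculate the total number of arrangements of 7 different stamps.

The number of ways to arrange 7 distinct objects is 7!.

Final answer: 7! = 5040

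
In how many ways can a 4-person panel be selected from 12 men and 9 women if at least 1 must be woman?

Sum over valid woman counts:
C(9,1)C(12,3) = 1980
C(9,2)C(12,2) = 2376
C(9,3)C(12,1) = 1008
C(9,4)C(12,0) = 126
Total: 1980 + 2376 + 1008 + 126.

Final answer: 5490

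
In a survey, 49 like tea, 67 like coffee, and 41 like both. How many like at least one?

|A union B| = |A| + |B| - |A intersect B| = 49 + 67 - 41.

Final answer: 75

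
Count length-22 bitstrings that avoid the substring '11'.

A valid string ends in 0 (append to any length-(n-1) valid string) or in 01 (append to any length-(n-2) valid string), so a(n) = a(n-1) + a(n-2) with a(1)=2, a(2)=3.
Iterating the recurrence: a(1)=2, a(2)=3, a(3)=5, a(4)=8, a(5)=13, a(6)=21, a(7)=34, a(8)=55, a(9)=89, a(10)=144, a(11)=233, a(12)=377, a(13)=610, a(14)=987, a(15)=1597, a(16)=2584, a(17)=4181, a(18)=6765, a(19)=10946, a(20)=17711, a(21)=28657, a(22)=46368.

Final answer: 46368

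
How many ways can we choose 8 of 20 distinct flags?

C(20,8) = 20!/(8! x (20-8)!).

Final answer: C(20,8) = 125970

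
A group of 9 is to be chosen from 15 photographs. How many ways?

C(15,9) = 15!/(9! x 6!).

Final answer: \binom{15}{9} = 5005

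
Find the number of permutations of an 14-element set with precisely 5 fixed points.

Choose which 5 elements are fixed: C(14,5) = 2002.
Derange the remaining 9 using D(j) = (j-1)(D(j-1) + D(j-2)), D(0)=1, D(1)=0: D(2)=1, D(3)=2, D(4)=9, D(5)=44, D(6)=265, D(7)=1854, D(8)=14833, D(9)=133496.
Total: 2002 x 133496.

Final answer: C(14,5) D(9) = 267258992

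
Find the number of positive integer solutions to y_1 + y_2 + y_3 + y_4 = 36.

Substitute y'_i = y_i - 1 (so y'_i >= 0). Then sum y'_i = 36 - 4 = 32.
Stars and bars: C(32+4-1, 4-1) = C(35,3).

Final answer: C(35,3) = 6545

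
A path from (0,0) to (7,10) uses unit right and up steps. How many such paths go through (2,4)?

Paths (0,0)->(2,4): C(6,4) = 15.
Paths (2,4)->(7,10): C(11,6) = 462.
By multiplication principle: 15 x 462.

Final answer: 6930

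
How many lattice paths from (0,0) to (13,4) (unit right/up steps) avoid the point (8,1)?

Total paths to (13,4): C(17,4) = 2380.
Paths through (8,1): C(9,1) x C(8,3) = 504.
Avoiding (8,1): 2380 - 504.

Final answer: 1876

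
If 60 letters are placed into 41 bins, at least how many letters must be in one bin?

By the pigeonhole principle: ceiling(60/41).

Final answer: 2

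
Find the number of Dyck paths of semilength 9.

Total monotonic paths to (9,9): C(18,9) = 48620.
A path is bad iff it touches y = x + 1; reflecting its initial segment maps bad paths bijectively onto all paths to (8,10), of which there are C(18,10) = 43758.
Valid Dyck paths: 48620 - 43758.
(This is the Catalan number C_{9}.)

Final answer: C_{9} = 4862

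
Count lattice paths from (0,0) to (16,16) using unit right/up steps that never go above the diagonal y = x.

Total monotonic paths to (16,16): C(32,16) = 601080390.
A path is bad iff it touches y = x + 1; reflecting its initial segment maps bad paths bijectively onto all paths to (15,17), of which there are C(32,17) = 565722720.
Valid Dyck paths: 601080390 - 565722720.
(This is the Catalan number C_{16}.)

Final answer: C_{16} = 35357670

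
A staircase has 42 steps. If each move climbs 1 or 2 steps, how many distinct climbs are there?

Condition on the final move: it is a 1-step (f(n-1) ways to get there) or a 2-step (f(n-2) ways), so f(n) = f(n-1) + f(n-2), with f(1)=1, f(2)=2.
Computing successive values: f(1)=1, f(2)=2, f(3)=3, f(4)=5, f(5)=8, f(6)=13, f(7)=21, f(8)=34, f(9)=55, f(10)=89, f(11)=144, f(12)=233, f(13)=377, f(14)=610, f(15)=987, f(16)=1597, f(17)=2584, f(18)=4181, f(19)=6765, f(20)=10946, f(21)=17711, f(22)=28657, f(23)=46368, f(24)=75025, f(25)=121393, f(26)=196418, f(27)=317811, f(28)=514229, f(29)=832040, f(30)=1346269, f(31)=2178309, f(32)=3524578, f(33)=5702887, f(34)=9227465, f(35)=14930352, f(36)=24157817, f(37)=39088169, f(38)=63245986, f(39)=102334155, f(40)=165580141, f(41)=267914296, f(42)=433494437.

Final answer: 433494437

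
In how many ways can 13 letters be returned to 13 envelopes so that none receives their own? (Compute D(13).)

D(n) = (n-1)(D(n-1) + D(n-2)), D(0)=1, D(1)=0.
D(2) = 1 x (0 + 1) = 1
D(3) = 2 x (1 + 0) = 2
D(4) = 3 x (2 + 1) = 9
D(5) = 4 x (9 + 2) = 44
D(6) = 5 x (44 + 9) = 265
D(7) = 6 x (265 + 44) = 1854
D(8) = 7 x (1854 + 265) = 14833
D(9) = 8 x (14833 + 1854) = 133496
D(10) = 9 x (133496 + 14833) = 1334961
D(11) = 10 x (1334961 + 133496) = 14684570
D(12) = 11 x (14684570 + 1334961) = 176214841
D(13) = 12 x (D(12) + D(11)) = 12 x (176214841 + 14684570)

Final answer: D(13) = 2290792932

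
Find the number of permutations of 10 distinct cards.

The number of ways to arrange 10 distinct objects is 10!.

Final answer: 10! = 3628800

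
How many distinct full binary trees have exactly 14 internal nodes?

This is a standard Catalan-number count: the answer is C_n. Here n = 14.
C_n = (2n)!/(n!(n+1)!), so C_{14} = 28!/(14! x 15!) = C(28,14)/15 = 40116600/15.

Final answer: C_{14} = 2674440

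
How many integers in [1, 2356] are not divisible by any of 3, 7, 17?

|div by 3|=785, |div by 7|=336, |div by 17|=138.
|div by 3&7|=112, |div by 3&17|=46, |div by 7&17|=19, |div by all|=6.
By inclusion-exclusion, divisible by at least one: 785+336+138-112-46-19+6 = 1088.
Not divisible by any: 2356 - 1088.

Final answer: 1268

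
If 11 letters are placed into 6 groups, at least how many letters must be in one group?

By the pigeonhole principle: ceiling(11/6).

Final answer: 2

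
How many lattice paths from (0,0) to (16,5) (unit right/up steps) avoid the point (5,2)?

Total paths to (16,5): C(21,5) = 20349.
Paths through (5,2): C(7,2) x C(14,3) = 7644.
Avoiding (5,2): 20349 - 7644.

Final answer: 12705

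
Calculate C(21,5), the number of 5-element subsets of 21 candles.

C(21,5) = 21!/(5! x 16!).

Final answer: \binom{21}{5} = 20349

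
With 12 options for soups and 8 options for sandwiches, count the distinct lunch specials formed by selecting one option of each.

By the multiplication principle: 12 x 8.

Final answer: 96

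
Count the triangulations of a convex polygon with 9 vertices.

The structures are counted by the Catalan number C_n. Here n = 9 - 2 = 7.
C_n = C(2n,n) - C(2n,n+1), so C_{7} = C(14,7) - C(14,8) = 3432 - 3003.

Final answer: C_{7} = 429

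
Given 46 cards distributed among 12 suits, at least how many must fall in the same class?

By pigeonhole with 46 objects and 12 categories: ceiling(46/12).

Final answer: 4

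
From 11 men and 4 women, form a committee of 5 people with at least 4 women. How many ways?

Sum over valid woman counts:
C(4,4)C(11,1).

Final answer: 11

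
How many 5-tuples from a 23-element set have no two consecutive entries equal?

First character: 23 choices. Each subsequent: 22 choices (must differ from the previous one).
Total: 23 x 22^4.

Final answer: 23 x 22^{4} = 5387888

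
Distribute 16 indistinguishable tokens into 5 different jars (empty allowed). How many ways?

Stars and bars: C(n+k-1, k-1) = C(20,4).

Final answer: C(20,4) = 4845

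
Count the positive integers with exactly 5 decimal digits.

These are the integers in [10^4, 10^5), so the count is 10^5 - 10^4 = 9 x 10^4.

Final answer: 90000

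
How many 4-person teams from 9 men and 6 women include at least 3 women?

Sum over valid woman counts:
C(6,3)C(9,1) = 180
C(6,4)C(9,0) = 15
Total: 180 + 15.

Final answer: 195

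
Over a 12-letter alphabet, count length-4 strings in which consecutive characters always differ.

Let g(n) count such strings. g(1) = 12, and each valid string of length n-1 extends in 11 ways (any symbol but the last), so g(n) = 11 g(n-1).
Total: g(4) = 12 x 11^3.

Final answer: 12 x 11^{3} = 15972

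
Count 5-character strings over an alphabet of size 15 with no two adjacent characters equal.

First character: 15 choices. Each subsequent: 14 choices (must differ from the previous one).
Total: 15 x 14^4.

Final answer: 15 x 14^{4} = 576240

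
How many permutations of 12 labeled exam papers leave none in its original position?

D(n) = (n-1)(D(n-1) + D(n-2)), D(0)=1, D(1)=0.
D(2) = 1 x (0 + 1) = 1
D(3) = 2 x (1 + 0) = 2
D(4) = 3 x (2 + 1) = 9
D(5) = 4 x (9 + 2) = 44
D(6) = 5 x (44 + 9) = 265
D(7) = 6 x (265 + 44) = 1854
D(8) = 7 x (1854 + 265) = 14833
D(9) = 8 x (14833 + 1854) = 133496
D(10) = 9 x (133496 + 14833) = 1334961
D(11) = 10 x (1334961 + 133496) = 14684570
D(12) = 11 x (D(11) + D(10)) = 11 x (14684570 + 1334961)

Final answer: D(12) = 176214841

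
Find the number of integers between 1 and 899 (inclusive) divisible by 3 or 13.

Multiples of 3: 299. Multiples of 13: 69. Of both (lcm=39): 23.
By inclusion-exclusion: 299 + 69 - 23.

Final answer: 345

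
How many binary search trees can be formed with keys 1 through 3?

The structures are counted by the Catalan number C_n. Here n = 3.
C_n = C(2n,n)/(n+1), so C_{3} = C(6,3)/4 = 20/4.

Final answer: C_{3} = 5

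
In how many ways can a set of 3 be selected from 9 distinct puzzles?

C(9,3) = 9!/(3! x 6!).

Final answer: \binom{9}{3} = 84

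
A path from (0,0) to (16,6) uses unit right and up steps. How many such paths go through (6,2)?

Paths (0,0)->(6,2): C(8,2) = 28.
Paths (6,2)->(16,6): C(14,4) = 1001.
By multiplication principle: 28 x 1001.

Final answer: 28028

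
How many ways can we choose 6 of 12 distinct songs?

C(12,6) = 12!/(6! x (12-6)!).

Final answer: C(12,6) = 924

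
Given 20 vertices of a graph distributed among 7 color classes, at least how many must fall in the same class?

By pigeonhole with 20 objects and 7 categories: ceiling(20/7).

Final answer: 3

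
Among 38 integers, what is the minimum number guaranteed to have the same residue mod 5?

There are 5 possible values for residue mod 5. With 38 integers and 5 categories, by pigeonhole: ceiling(38/5).

Final answer: 8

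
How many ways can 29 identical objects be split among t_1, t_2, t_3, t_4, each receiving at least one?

Substitute t'_i = t_i - 1 (so t'_i >= 0). Then sum t'_i = 29 - 4 = 25.
Stars and bars: C(25+4-1, 4-1) = C(28,3).

Final answer: C(28,3) = 3276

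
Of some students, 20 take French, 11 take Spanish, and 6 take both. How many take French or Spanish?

|A union B| = |A| + |B| - |A intersect B| = 20 + 11 - 6.

Final answer: 25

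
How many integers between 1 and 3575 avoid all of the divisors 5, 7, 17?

|div by 5|=715, |div by 7|=510, |div by 17|=210.
|div by 5&7|=102, |div by 5&17|=42, |div by 7&17|=30, |div by all|=6.
By inclusion-exclusion, divisible by at least one: 715+510+210-102-42-30+6 = 1267.
Not divisible by any: 3575 - 1267.

Final answer: 2308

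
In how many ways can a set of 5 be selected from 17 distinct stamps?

C(17,5) = 17!/(5! x 12!).

Final answer: \binom{17}{5} = 6188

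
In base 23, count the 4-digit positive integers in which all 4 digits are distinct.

First digit: 22 (nonzero). Second: 22 (not first). Third: 21, etc.
Total: 22 x 22 x 21 x 20.

Final answer: 203280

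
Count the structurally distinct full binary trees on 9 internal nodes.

This is a standard Catalan-number count: the answer is C_n. Here n = 9.
C_n = C(2n,n)/(n+1), so C_{9} = C(18,9)/10 = 48620/10.

Final answer: C_{9} = 4862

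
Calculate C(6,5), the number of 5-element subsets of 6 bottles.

C(6,5) = 6!/(5! x (6-5)!).

Final answer: C(6,5) = 6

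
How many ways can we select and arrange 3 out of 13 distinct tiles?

P(13,3) = 13!/(13-3)! = 13!/10!.

Final answer: P(13,3) = 1716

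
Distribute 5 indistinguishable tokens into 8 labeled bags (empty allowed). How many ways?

Stars and bars: C(n+k-1, k-1) = C(12,7).

Final answer: C(12,7) = 792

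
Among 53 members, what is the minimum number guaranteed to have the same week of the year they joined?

There are 52 possible values for week of the year they joined. With 53 members and 52 categories, by pigeonhole: ceiling(53/52).

Final answer: 2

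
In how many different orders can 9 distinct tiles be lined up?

The number of ways to arrange 9 distinct objects is 9!.

Final answer: 9! = 362880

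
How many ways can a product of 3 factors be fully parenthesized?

This is counted by the nth Catalan number C_n. Here n = 3 - 1 = 2.
C_n = C(2n,n) - C(2n,n+1), so C_{2} = C(4,2) - C(4,3) = 6 - 4.

Final answer: C_{2} = 2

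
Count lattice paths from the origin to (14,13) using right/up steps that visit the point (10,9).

Paths (0,0)->(10,9): C(19,9) = 92378.
Paths (10,9)->(14,13): C(8,4) = 70.
By multiplication principle: 92378 x 70.

Final answer: 6466460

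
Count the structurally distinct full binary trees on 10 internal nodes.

The structures are counted by the Catalan number C_n. Here n = 10.
C_n = C(2n,n)/(n+1), so C_{10} = C(20,10)/11 = 184756/11.

Final answer: C_{10} = 16796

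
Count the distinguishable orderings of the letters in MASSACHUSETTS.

Letters (A:2, C:1, E:1, H:1, M:1, S:4, T:2, U:1). Total letters: 13.
Permutations = 13!/(4! x 2! x 2!).

Final answer: 64864800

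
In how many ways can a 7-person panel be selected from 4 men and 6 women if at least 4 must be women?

Sum over valid woman counts:
C(6,4)C(4,3) = 60
C(6,5)C(4,2) = 36
C(6,6)C(4,1) = 4
Total: 60 + 36 + 4.

Final answer: 100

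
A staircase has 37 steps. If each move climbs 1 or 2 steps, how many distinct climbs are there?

Let f(n) be the number of climbs. Removing the last move (1 or 2 steps) gives f(n) = f(n-1) + f(n-2); base cases f(1)=1, f(2)=2.
Computing successive values: f(1)=1, f(2)=2, f(3)=3, f(4)=5, f(5)=8, f(6)=13, f(7)=21, f(8)=34, f(9)=55, f(10)=89, f(11)=144, f(12)=233, f(13)=377, f(14)=610, f(15)=987, f(16)=1597, f(17)=2584, f(18)=4181, f(19)=6765, f(20)=10946, f(21)=17711, f(22)=28657, f(23)=46368, f(24)=75025, f(25)=121393, f(26)=196418, f(27)=317811, f(28)=514229, f(29)=832040, f(30)=1346269, f(31)=2178309, f(32)=3524578, f(33)=5702887, f(34)=9227465, f(35)=14930352, f(36)=24157817, f(37)=39088169.

Final answer: 39088169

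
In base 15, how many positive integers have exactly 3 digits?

Leading digit: 14 options (nonzero). Other 2 digit(s): 15 options each.
Total: 14 x 15^2.

Final answer: 3150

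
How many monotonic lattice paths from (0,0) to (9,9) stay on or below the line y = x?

Total monotonic paths to (9,9): C(18,9) = 48620.
A path is bad iff it touches y = x + 1; reflecting its initial segment maps bad paths bijectively onto all paths to (8,10), of which there are C(18,10) = 43758.
Valid Dyck paths: 48620 - 43758.
(Equivalently, C_{9} = C(18,9)/10 = 48620/10.)

Final answer: C_{9} = 4862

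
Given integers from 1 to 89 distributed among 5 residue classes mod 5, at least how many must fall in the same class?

By pigeonhole with 89 objects and 5 categories: ceiling(89/5).

Final answer: 18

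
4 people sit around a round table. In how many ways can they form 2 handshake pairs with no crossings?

The structures are counted by the Catalan number C_n. Here n = 4/2 = 2.
C_n = C(2n,n)/(n+1), so C_{2} = C(4,2)/3 = 6/3.

Final answer: C_{2} = 2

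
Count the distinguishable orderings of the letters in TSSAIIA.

Letters (A:2, I:2, S:2, T:1). Total letters: 7.
Permutations = 7!/(2! x 2! x 2!).

Final answer: 630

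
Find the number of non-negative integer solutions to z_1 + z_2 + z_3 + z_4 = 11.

Stars and bars with 11 stars and 3 bars:
C(11+4-1, 4-1) = C(14,3).

Final answer: C(14,3) = 364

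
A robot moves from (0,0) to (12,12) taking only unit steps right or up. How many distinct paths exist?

Each path has 12 right steps and 12 up steps in some order (24 steps total).
Choose which 12 of the 24 steps are up: C(24,12).

Final answer: C(24,12) = 2704156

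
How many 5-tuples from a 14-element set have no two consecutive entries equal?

Let g(n) count such strings. g(1) = 14, and each valid string of length n-1 extends in 13 ways (any symbol but the last), so g(n) = 13 g(n-1).
Total: g(5) = 14 x 13^4.

Final answer: 14 x 13^{4} = 399854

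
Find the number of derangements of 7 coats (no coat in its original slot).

Derangements satisfy D(n) = (n-1)(D(n-1) + D(n-2)), starting from D(0)=1, D(1)=0.
D(2) = 1 x (0 + 1) = 1
D(3) = 2 x (1 + 0) = 2
D(4) = 3 x (2 + 1) = 9
D(5) = 4 x (9 + 2) = 44
D(6) = 5 x (44 + 9) = 265
D(7) = 6 x (D(6) + D(5)) = 6 x (265 + 44)

Final answer: D(7) = 1854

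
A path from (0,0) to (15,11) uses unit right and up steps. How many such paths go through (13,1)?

Paths (0,0)->(13,1): C(14,1) = 14.
Paths (13,1)->(15,11): C(12,10) = 66.
By multiplication principle: 14 x 66.

Final answer: 924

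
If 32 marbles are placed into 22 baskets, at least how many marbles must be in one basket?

By the pigeonhole principle: ceiling(32/22).

Final answer: 2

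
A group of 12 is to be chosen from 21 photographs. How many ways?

C(21,12) = 21!/(12! x 9!).

Final answer: \binom{21}{12} = 293930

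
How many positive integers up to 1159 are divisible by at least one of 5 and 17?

Multiples of 5: 231. Multiples of 17: 68. Of both (lcm=85): 13.
By inclusion-exclusion: 231 + 68 - 13.

Final answer: 286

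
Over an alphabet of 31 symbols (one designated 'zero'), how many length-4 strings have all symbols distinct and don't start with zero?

First digit: 30 (nonzero). Second: 30 (not first). Third: 29, etc.
Total: 30 x 30 x 29 x 28.

Final answer: 730800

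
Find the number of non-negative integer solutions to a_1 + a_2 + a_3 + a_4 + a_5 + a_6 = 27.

Stars and bars with 27 stars and 5 bars:
C(27+6-1, 6-1) = C(32,5).

Final answer: C(32,5) = 201376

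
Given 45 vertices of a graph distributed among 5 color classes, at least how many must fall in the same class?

By pigeonhole with 45 objects and 5 categories: ceiling(45/5).

Final answer: 9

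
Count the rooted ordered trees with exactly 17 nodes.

This is a standard Catalan-number count: the answer is C_n. Here n = 17 - 1 = 16.
C_n = C(2n,n) - C(2n,n+1), so C_{16} = C(32,16) - C(32,17) = 601080390 - 565722720.

Final answer: C_{16} = 35357670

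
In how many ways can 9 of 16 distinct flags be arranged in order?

P(16,9) = 16!/(16-9)! = 16!/7!.

Final answer: P(16,9) = 4151347200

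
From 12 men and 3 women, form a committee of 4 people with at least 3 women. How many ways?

Sum over valid woman counts:
C(3,3)C(12,1).

Final answer: 12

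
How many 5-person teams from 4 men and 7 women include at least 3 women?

Sum over valid woman counts:
C(7,3)C(4,2) = 210
C(7,4)C(4,1) = 140
C(7,5)C(4,0) = 21
Total: 210 + 140 + 21.

Final answer: 371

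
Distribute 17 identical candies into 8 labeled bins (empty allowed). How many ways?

Stars and bars: C(n+k-1, k-1) = C(24,7).

Final answer: C(24,7) = 346104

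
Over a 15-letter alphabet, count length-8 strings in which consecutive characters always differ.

Let g(n) count such strings. g(1) = 15, and each valid string of length n-1 extends in 14 ways (any symbol but the last), so g(n) = 14 g(n-1).
Total: g(8) = 15 x 14^7.

Final answer: 15 x 14^{7} = 1581202560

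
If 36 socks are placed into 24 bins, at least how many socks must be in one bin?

By the pigeonhole principle: ceiling(36/24).

Final answer: 2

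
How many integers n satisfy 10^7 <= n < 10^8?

The leading digit cannot be 0 (9 options); the other 7 digits can be anything (10 options each).
Total: 9 x 10^7.

Final answer: 90000000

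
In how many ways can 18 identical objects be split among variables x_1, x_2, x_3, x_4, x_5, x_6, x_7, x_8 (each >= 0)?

Stars and bars with 18 stars and 7 bars:
C(18+8-1, 8-1) = C(25,7).

Final answer: C(25,7) = 480700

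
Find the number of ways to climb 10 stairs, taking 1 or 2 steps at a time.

Condition on the final move: it is a 1-step (f(n-1) ways to get there) or a 2-step (f(n-2) ways), so f(n) = f(n-1) + f(n-2), with f(1)=1, f(2)=2.
Building up term by term: f(1)=1, f(2)=2, f(3)=3, f(4)=5, f(5)=8, f(6)=13, f(7)=21, f(8)=34, f(9)=55, f(10)=89.

Final answer: 89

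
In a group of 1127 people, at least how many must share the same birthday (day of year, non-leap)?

There are 365 possible values for birthday (day of year, non-leap). With 1127 people and 365 categories, by pigeonhole: ceiling(1127/365).

Final answer: 4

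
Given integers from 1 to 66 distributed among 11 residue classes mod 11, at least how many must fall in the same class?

By pigeonhole with 66 objects and 11 categories: ceiling(66/11).

Final answer: 6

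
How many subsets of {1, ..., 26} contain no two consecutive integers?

Condition on whether n belongs to the subset: if not, any valid subset of {1, ..., n-1} works (a(n-1)); if so, n-1 is excluded and the rest is a valid subset of {1, ..., n-2} (a(n-2)). Hence a(n) = a(n-1) + a(n-2), a(1)=2, a(2)=3.
Iterating the recurrence: a(1)=2, a(2)=3, a(3)=5, a(4)=8, a(5)=13, a(6)=21, a(7)=34, a(8)=55, a(9)=89, a(10)=144, a(11)=233, a(12)=377, a(13)=610, a(14)=987, a(15)=1597, a(16)=2584, a(17)=4181, a(18)=6765, a(19)=10946, a(20)=17711, a(21)=28657, a(22)=46368, a(23)=75025, a(24)=121393, a(25)=196418, a(26)=317811.

Final answer: 317811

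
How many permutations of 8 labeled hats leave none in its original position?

Derangements satisfy D(n) = (n-1)(D(n-1) + D(n-2)), starting from D(0)=1, D(1)=0.
D(2) = 1 x (0 + 1) = 1
D(3) = 2 x (1 + 0) = 2
D(4) = 3 x (2 + 1) = 9
D(5) = 4 x (9 + 2) = 44
D(6) = 5 x (44 + 9) = 265
D(7) = 6 x (265 + 44) = 1854
D(8) = 7 x (D(7) + D(6)) = 7 x (1854 + 265)

Final answer: D(8) = 14833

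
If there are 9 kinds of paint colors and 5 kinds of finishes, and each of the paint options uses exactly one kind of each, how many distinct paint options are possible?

By the multiplication principle: 9 x 5.

Final answer: 45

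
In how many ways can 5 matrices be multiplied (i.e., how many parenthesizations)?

The structures are counted by the Catalan number C_n. Here n = 5 - 1 = 4.
C_n = (2n)!/(n!(n+1)!), so C_{4} = 8!/(4! x 5!) = C(8,4)/5 = 70/5.

Final answer: C_{4} = 14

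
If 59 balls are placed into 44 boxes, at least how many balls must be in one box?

By the pigeonhole principle: ceiling(59/44).

Final answer: 2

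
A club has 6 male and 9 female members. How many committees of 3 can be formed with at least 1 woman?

Sum over valid woman counts:
C(9,1)C(6,2) = 135
C(9,2)C(6,1) = 216
C(9,3)C(6,0) = 84
Total: 135 + 216 + 84.

Final answer: 435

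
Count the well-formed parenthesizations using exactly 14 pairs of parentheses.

This is counted by the nth Catalan number C_n. Here n = 14 (pairs).
C_n = (2n)!/(n!(n+1)!), so C_{14} = 28!/(14! x 15!) = C(28,14)/15 = 40116600/15.

Final answer: C_{14} = 2674440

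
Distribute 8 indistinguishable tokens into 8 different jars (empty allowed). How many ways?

Stars and bars: C(n+k-1, k-1) = C(15,7).

Final answer: C(15,7) = 6435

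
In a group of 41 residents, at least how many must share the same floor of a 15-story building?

There are 15 possible values for floor of a 15-story building. With 41 residents and 15 categories, by pigeonhole: ceiling(41/15).

Final answer: 3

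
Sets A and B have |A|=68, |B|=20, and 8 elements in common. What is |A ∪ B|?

|A union B| = |A| + |B| - |A intersect B| = 68 + 20 - 8.

Final answer: 80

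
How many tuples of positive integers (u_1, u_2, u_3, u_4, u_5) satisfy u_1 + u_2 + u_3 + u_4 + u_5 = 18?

Substitute u'_i = u_i - 1 (so u'_i >= 0). Then sum u'_i = 18 - 5 = 13.
Stars and bars: C(13+5-1, 5-1) = C(17,4).

Final answer: C(17,4) = 2380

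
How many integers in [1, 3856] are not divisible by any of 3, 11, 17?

|div by 3|=1285, |div by 11|=350, |div by 17|=226.
|div by 3&11|=116, |div by 3&17|=75, |div by 11&17|=20, |div by all|=6.
By inclusion-exclusion, divisible by at least one: 1285+350+226-116-75-20+6 = 1656.
Not divisible by any: 3856 - 1656.

Final answer: 2200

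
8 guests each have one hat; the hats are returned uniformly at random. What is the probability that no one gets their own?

D(n) = (n-1)(D(n-1) + D(n-2)), D(0)=1, D(1)=0.
Building up: D(2)=1, D(3)=2, D(4)=9, D(5)=44, D(6)=265, D(7)=1854, D(8)=14833.
Total arrangements: 8! = 40320.
Probability = D(8)/8! = 2119/5760.

Final answer: D(8)/8! = 14833/40320 = 0.367882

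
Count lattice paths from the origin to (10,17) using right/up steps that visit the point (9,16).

Paths (0,0)->(9,16): C(25,16) = 2042975.
Paths (9,16)->(10,17): C(2,1) = 2.
By multiplication principle: 2042975 x 2.

Final answer: 4085950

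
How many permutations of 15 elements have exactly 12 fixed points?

Choose which 12 elements are fixed: C(15,12) = 455.
Derange the remaining 3 using D(j) = (j-1)(D(j-1) + D(j-2)), D(0)=1, D(1)=0: D(2)=1, D(3)=2.
Total: 455 x 2.

Final answer: C(15,12) D(3) = 910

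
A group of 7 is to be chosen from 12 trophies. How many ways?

C(12,7) = 12!/(7! x 5!).

Final answer: \binom{12}{7} = 792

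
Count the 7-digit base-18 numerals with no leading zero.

Leading digit: 17 options (nonzero). Other 6 digit(s): 18 options each.
Total: 17 x 18^6.

Final answer: 578207808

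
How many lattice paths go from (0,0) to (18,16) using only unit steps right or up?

Each path has 18 right steps and 16 up steps in some order (34 steps total).
Choose which 16 of the 34 steps are up: C(34,16).

Final answer: C(34,16) = 2203961430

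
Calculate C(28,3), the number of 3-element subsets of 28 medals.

C(28,3) = 28!/(3! x 25!).

Final answer: \binom{28}{3} = 3276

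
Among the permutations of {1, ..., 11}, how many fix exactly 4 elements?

Choose which 4 elements are fixed: C(11,4) = 330.
Derange the remaining 7 using D(j) = (j-1)(D(j-1) + D(j-2)), D(0)=1, D(1)=0: D(2)=1, D(3)=2, D(4)=9, D(5)=44, D(6)=265, D(7)=1854.
Total: 330 x 1854.

Final answer: C(11,4) D(7) = 611820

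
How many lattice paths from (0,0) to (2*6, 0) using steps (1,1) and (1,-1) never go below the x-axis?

Total monotonic paths to (6,6): C(12,6) = 924.
Paths that cross above y=x (reflection bijection): C(12,7) = 792.
Valid Dyck paths: 924 - 792.
(This is the Catalan number C_{6}.)

Final answer: C_{6} = 132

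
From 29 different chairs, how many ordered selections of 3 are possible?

P(29,3) = 29!/(29-3)! = 29!/26!.

Final answer: P(29,3) = 21924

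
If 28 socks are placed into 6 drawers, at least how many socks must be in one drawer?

By the pigeonhole principle: ceiling(28/6).

Final answer: 5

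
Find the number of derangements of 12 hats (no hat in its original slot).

D(n) = (n-1)(D(n-1) + D(n-2)), D(0)=1, D(1)=0.
D(2) = 1 x (0 + 1) = 1
D(3) = 2 x (1 + 0) = 2
D(4) = 3 x (2 + 1) = 9
D(5) = 4 x (9 + 2) = 44
D(6) = 5 x (44 + 9) = 265
D(7) = 6 x (265 + 44) = 1854
D(8) = 7 x (1854 + 265) = 14833
D(9) = 8 x (14833 + 1854) = 133496
D(10) = 9 x (133496 + 14833) = 1334961
D(11) = 10 x (1334961 + 133496) = 14684570
D(12) = 11 x (D(11) + D(10)) = 11 x (14684570 + 1334961)

Final answer: D(12) = 176214841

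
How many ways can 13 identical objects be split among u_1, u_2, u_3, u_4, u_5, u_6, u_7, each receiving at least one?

Substitute u'_i = u_i - 1 (so u'_i >= 0). Then sum u'_i = 13 - 7 = 6.
Stars and bars: C(6+7-1, 7-1) = C(12,6).

Final answer: C(12,6) = 924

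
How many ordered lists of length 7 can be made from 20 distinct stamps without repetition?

P(20,7) = 20!/(20-7)! = 20!/13!.

Final answer: P(20,7) = 390700800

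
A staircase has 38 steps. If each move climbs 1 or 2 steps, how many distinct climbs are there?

Condition on the final move: it is a 1-step (f(n-1) ways to get there) or a 2-step (f(n-2) ways), so f(n) = f(n-1) + f(n-2), with f(1)=1, f(2)=2.
Computing successive values: f(1)=1, f(2)=2, f(3)=3, f(4)=5, f(5)=8, f(6)=13, f(7)=21, f(8)=34, f(9)=55, f(10)=89, f(11)=144, f(12)=233, f(13)=377, f(14)=610, f(15)=987, f(16)=1597, f(17)=2584, f(18)=4181, f(19)=6765, f(20)=10946, f(21)=17711, f(22)=28657, f(23)=46368, f(24)=75025, f(25)=121393, f(26)=196418, f(27)=317811, f(28)=514229, f(29)=832040, f(30)=1346269, f(31)=2178309, f(32)=3524578, f(33)=5702887, f(34)=9227465, f(35)=14930352, f(36)=24157817, f(37)=39088169, f(38)=63245986.

Final answer: 63245986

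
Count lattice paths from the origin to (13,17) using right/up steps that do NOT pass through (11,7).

Total paths to (13,17): C(30,17) = 119759850.
Paths through (11,7): C(18,7) x C(12,10) = 2100384.
Avoiding (11,7): 119759850 - 2100384.

Final answer: 117659466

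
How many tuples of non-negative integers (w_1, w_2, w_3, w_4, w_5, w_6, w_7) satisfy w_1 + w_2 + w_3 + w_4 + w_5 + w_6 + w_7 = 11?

Stars and bars with 11 stars and 6 bars:
C(11+7-1, 7-1) = C(17,6).

Final answer: C(17,6) = 12376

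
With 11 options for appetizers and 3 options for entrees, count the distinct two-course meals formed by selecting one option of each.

By the multiplication principle: 11 x 3.

Final answer: 33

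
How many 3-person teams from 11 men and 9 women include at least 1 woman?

Sum over valid woman counts:
C(9,1)C(11,2) = 495
C(9,2)C(11,1) = 396
C(9,3)C(11,0) = 84
Total: 495 + 396 + 84.

Final answer: 975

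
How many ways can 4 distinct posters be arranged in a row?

The number of ways to arrange 4 distinct objects is 4!.

Final answer: 4! = 24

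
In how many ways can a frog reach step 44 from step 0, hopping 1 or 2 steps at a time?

Let f(n) be the number of climbs. Removing the last move (1 or 2 steps) gives f(n) = f(n-1) + f(n-2); base cases f(1)=1, f(2)=2.
Building up term by term: f(1)=1, f(2)=2, f(3)=3, f(4)=5, f(5)=8, f(6)=13, f(7)=21, f(8)=34, f(9)=55, f(10)=89, f(11)=144, f(12)=233, f(13)=377, f(14)=610, f(15)=987, f(16)=1597, f(17)=2584, f(18)=4181, f(19)=6765, f(20)=10946, f(21)=17711, f(22)=28657, f(23)=46368, f(24)=75025, f(25)=121393, f(26)=196418, f(27)=317811, f(28)=514229, f(29)=832040, f(30)=1346269, f(31)=2178309, f(32)=3524578, f(33)=5702887, f(34)=9227465, f(35)=14930352, f(36)=24157817, f(37)=39088169, f(38)=63245986, f(39)=102334155, f(40)=165580141, f(41)=267914296, f(42)=433494437, f(43)=701408733, f(44)=1134903170.

Final answer: 1134903170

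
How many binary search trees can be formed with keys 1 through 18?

The structures are counted by the Catalan number C_n. Here n = 18.
C_n = (2n)!/(n!(n+1)!), so C_{18} = 36!/(18! x 19!) = C(36,18)/19 = 9075135300/19.

Final answer: C_{18} = 477638700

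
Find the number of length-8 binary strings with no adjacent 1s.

Let a(n) count valid strings. If the last bit is 0 the prefix is any valid string of length n-1; if it is 1 the string must end in 01 with a valid prefix of length n-2. So a(n) = a(n-1) + a(n-2), a(1)=2, a(2)=3.
Building up term by term: a(1)=2, a(2)=3, a(3)=5, a(4)=8, a(5)=13, a(6)=21, a(7)=34, a(8)=55.

Final answer: 55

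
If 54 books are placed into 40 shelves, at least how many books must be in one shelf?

By the pigeonhole principle: ceiling(54/40).

Final answer: 2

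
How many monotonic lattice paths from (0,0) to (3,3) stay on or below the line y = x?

Total monotonic paths to (3,3): C(6,3) = 20.
Paths that cross above y=x (reflection bijection): C(6,4) = 15.
Valid Dyck paths: 20 - 15.
(Equivalently, C_{3} = C(6,3)/4 = 20/4.)

Final answer: C_{3} = 5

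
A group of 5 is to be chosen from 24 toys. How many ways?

C(24,5) = 24!/(5! x 19!).

Final answer: \binom{24}{5} = 42504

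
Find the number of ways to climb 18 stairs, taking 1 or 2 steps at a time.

Let f(n) count the ways. The last step is size 1 or 2, so f(n) = f(n-1) + f(n-2) with f(1)=1, f(2)=2.
Iterating the recurrence: f(1)=1, f(2)=2, f(3)=3, f(4)=5, f(5)=8, f(6)=13, f(7)=21, f(8)=34, f(9)=55, f(10)=89, f(11)=144, f(12)=233, f(13)=377, f(14)=610, f(15)=987, f(16)=1597, f(17)=2584, f(18)=4181.

Final answer: 4181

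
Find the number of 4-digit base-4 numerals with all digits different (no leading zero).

The leading digit has 3 choices (anything but zero); the next has 3 (anything but the first), then 2, and so on, one fewer each time.
Total: 3 x 3 x 2 x 1.

Final answer: 18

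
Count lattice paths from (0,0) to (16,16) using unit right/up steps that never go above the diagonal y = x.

Total monotonic paths to (16,16): C(32,16) = 601080390.
By the reflection principle, paths that go above the diagonal number C(32,17) = 565722720.
Valid Dyck paths: 601080390 - 565722720.
(Equivalently, C_{16} = C(32,16)/17 = 601080390/17.)

Final answer: C_{16} = 35357670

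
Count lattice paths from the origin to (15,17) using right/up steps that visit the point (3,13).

Paths (0,0)->(3,13): C(16,13) = 560.
Paths (3,13)->(15,17): C(16,4) = 1820.
By multiplication principle: 560 x 1820.

Final answer: 1019200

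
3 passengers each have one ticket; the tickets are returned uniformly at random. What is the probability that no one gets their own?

Derangements satisfy D(n) = (n-1)(D(n-1) + D(n-2)), starting from D(0)=1, D(1)=0.
Building up: D(2)=1, D(3)=2.
Total arrangements: 3! = 6.
Probability = D(3)/3! = 1/3.

Final answer: D(3)/3! = 2/6 = 0.333333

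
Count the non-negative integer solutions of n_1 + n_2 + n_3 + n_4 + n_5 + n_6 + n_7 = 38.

Stars and bars with 38 stars and 6 bars:
C(38+7-1, 7-1) = C(44,6).

Final answer: C(44,6) = 7059052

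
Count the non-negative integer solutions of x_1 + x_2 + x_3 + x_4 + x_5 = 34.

Stars and bars with 34 stars and 4 bars:
C(34+5-1, 5-1) = C(38,4).

Final answer: C(38,4) = 73815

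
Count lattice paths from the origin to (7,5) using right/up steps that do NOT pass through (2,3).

Total paths to (7,5): C(12,5) = 792.
Paths through (2,3): C(5,3) x C(7,2) = 210.
Avoiding (2,3): 792 - 210.

Final answer: 582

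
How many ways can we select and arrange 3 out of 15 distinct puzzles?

P(15,3) = 15!/(15-3)! = 15!/12!.

Final answer: P(15,3) = 2730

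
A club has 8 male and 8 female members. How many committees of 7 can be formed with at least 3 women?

Sum over valid woman counts:
C(8,3)C(8,4) = 3920
C(8,4)C(8,3) = 3920
C(8,5)C(8,2) = 1568
C(8,6)C(8,1) = 224
C(8,7)C(8,0) = 8
Total: 3920 + 3920 + 1568 + 224 + 8.

Final answer: 9640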